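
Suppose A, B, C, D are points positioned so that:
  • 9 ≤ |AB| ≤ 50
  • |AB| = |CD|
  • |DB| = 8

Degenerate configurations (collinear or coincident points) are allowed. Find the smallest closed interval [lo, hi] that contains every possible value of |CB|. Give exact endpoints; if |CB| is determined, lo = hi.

|CB| ∈ [1, 58]  (≈ [1.0000, 58.0000])

|AB| ∈ [9, 50]
|BD| ∈ {8}
|CD| ∈ [9, 50]
|AD| ∈ [1, 58]
|BC| ∈ [1, 58]
|AC| ∈ [0, 108]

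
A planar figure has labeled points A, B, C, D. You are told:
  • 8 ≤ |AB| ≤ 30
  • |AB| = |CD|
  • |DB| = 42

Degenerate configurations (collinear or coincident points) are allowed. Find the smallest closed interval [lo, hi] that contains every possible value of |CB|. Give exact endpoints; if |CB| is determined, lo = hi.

|AB| ∈ [8, 30]
|BD| ∈ {42}
|CD| ∈ [8, 30]
|AD| ∈ [12, 72]
|BC| ∈ [12, 72]
|AC| ∈ [0, 102]

|CB| ∈ [12, 72]  (≈ [12.0000, 72.0000])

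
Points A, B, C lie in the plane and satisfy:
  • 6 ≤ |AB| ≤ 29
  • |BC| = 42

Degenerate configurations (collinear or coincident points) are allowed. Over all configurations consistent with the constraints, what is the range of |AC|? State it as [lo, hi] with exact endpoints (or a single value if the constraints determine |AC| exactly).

|AB| ∈ [6, 29]
|BC| ∈ {42}
|AC| ∈ [13, 71]

|AC| ∈ [13, 71]  (≈ [13.0000, 71.0000])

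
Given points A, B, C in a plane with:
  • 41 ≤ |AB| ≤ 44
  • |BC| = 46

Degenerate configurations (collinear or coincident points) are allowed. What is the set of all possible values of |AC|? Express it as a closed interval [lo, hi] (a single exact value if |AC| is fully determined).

|AC| ∈ [2, 90]  (≈ [2.0000, 90.0000])

|AB| ∈ [41, 44]
|BC| ∈ {46}
|AC| ∈ [2, 90]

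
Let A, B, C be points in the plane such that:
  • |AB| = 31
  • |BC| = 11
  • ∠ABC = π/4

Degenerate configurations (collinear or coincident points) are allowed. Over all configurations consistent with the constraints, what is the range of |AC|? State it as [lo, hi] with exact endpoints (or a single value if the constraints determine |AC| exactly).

|AC| = √(1082 - 341·√(2))  (≈ 24.4899)

|AB| ∈ {31}
|BC| ∈ {11}
|AC| ∈ {√(1082 - 341·√(2))}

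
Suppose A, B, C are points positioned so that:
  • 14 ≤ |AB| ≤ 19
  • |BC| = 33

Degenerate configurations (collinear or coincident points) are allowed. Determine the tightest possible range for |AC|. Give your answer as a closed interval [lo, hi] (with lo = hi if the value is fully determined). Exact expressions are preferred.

|AB| ∈ [14, 19]
|BC| ∈ {33}
|AC| ∈ [14, 52]

|AC| ∈ [14, 52]  (≈ [14.0000, 52.0000])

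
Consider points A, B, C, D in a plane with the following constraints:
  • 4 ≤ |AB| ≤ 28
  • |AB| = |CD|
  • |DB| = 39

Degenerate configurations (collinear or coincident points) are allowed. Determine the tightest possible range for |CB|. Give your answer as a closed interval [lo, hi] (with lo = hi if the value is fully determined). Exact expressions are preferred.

|AB| ∈ [4, 28]
|BD| ∈ {39}
|CD| ∈ [4, 28]
|AD| ∈ [11, 67]
|BC| ∈ [11, 67]
|AC| ∈ [0, 95]

|CB| ∈ [11, 67]  (≈ [11.0000, 67.0000])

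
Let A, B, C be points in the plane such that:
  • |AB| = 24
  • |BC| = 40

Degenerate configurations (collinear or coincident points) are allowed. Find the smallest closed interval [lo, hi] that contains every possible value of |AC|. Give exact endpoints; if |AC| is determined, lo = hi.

|AB| ∈ {24}
|BC| ∈ {40}
|AC| ∈ [16, 64]

|AC| ∈ [16, 64]  (≈ [16.0000, 64.0000])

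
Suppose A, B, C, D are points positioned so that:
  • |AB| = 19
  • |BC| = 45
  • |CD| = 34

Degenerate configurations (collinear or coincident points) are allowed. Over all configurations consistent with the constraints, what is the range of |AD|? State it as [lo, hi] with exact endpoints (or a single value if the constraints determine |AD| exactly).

|AB| ∈ {19}
|BC| ∈ {45}
|CD| ∈ {34}
|AC| ∈ [26, 64]
|BD| ∈ [11, 79]
|AD| ∈ [0, 98]

|AD| ∈ [0, 98]  (≈ [0.0000, 98.0000])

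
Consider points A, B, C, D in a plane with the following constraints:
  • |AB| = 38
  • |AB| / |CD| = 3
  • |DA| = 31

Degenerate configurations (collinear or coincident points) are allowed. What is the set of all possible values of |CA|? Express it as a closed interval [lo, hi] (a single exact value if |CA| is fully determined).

|CA| ∈ [55/3, 131/3]  (≈ [18.3333, 43.6667])

|AB| ∈ {38}
|AD| ∈ {31}
|CD| ∈ {38/3}
|BD| ∈ [7, 69]
|AC| ∈ [55/3, 131/3]
|BC| ∈ [0, 245/3]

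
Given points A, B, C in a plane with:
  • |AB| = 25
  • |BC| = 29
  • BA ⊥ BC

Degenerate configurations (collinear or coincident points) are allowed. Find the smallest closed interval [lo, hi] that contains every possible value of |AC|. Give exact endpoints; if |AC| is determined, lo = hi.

|AB| ∈ {25}
|BC| ∈ {29}
|AC| ∈ {√(1466)}

|AC| = √(1466)  (≈ 38.2884)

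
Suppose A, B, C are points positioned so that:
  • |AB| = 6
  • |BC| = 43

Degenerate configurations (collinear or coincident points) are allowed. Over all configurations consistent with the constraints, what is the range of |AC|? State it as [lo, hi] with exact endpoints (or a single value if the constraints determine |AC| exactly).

|AB| ∈ {6}
|BC| ∈ {43}
|AC| ∈ [37, 49]

|AC| ∈ [37, 49]  (≈ [37.0000, 49.0000])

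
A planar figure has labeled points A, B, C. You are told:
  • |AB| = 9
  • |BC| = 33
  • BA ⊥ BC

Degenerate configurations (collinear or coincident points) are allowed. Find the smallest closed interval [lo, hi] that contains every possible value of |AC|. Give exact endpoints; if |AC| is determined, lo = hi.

|AB| ∈ {9}
|BC| ∈ {33}
|AC| ∈ {3·√(130)}

|AC| = 3·√(130)  (≈ 34.2053)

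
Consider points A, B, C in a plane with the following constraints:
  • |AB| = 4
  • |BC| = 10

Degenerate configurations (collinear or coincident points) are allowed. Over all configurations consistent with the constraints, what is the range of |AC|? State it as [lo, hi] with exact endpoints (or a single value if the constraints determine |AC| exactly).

|AB| ∈ {4}
|BC| ∈ {10}
|AC| ∈ [6, 14]

|AC| ∈ [6, 14]  (≈ [6.0000, 14.0000])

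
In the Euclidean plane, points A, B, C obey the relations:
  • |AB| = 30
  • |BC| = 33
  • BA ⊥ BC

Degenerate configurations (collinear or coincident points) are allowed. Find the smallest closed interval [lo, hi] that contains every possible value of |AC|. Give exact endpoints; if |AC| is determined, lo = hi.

|AC| = 3·√(221)  (≈ 44.5982)

|AB| ∈ {30}
|BC| ∈ {33}
|AC| ∈ {3·√(221)}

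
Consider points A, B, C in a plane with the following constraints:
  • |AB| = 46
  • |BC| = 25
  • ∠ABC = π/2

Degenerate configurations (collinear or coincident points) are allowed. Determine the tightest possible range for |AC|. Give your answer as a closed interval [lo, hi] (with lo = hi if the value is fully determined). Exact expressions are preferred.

|AC| = √(2741)  (≈ 52.3546)

|AB| ∈ {46}
|BC| ∈ {25}
|AC| ∈ {√(2741)}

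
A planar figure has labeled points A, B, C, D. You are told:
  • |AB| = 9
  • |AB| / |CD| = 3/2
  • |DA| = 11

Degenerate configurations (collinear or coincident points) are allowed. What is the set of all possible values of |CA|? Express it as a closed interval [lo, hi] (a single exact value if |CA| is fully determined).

|CA| ∈ [5, 17]  (≈ [5.0000, 17.0000])

|AB| ∈ {9}
|AD| ∈ {11}
|CD| ∈ {6}
|BD| ∈ [2, 20]
|AC| ∈ [5, 17]
|BC| ∈ [0, 26]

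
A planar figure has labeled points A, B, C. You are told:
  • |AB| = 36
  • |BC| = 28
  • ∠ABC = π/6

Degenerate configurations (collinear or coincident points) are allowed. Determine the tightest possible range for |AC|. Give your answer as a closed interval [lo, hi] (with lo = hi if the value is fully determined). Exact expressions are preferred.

|AB| ∈ {36}
|BC| ∈ {28}
|AC| ∈ {4·√(130 - 63·√(3))}

|AC| = 4·√(130 - 63·√(3))  (≈ 18.2782)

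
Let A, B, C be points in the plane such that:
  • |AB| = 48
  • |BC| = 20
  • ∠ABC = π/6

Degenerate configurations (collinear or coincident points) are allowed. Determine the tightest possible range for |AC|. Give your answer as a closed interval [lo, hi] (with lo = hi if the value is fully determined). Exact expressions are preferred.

|AB| ∈ {48}
|BC| ∈ {20}
|AC| ∈ {4·√(169 - 60·√(3))}

|AC| = 4·√(169 - 60·√(3))  (≈ 32.2681)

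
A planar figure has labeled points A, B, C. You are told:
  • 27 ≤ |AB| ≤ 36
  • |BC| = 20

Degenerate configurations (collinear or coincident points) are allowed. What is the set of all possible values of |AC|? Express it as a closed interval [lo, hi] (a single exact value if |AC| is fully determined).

|AB| ∈ [27, 36]
|BC| ∈ {20}
|AC| ∈ [7, 56]

|AC| ∈ [7, 56]  (≈ [7.0000, 56.0000])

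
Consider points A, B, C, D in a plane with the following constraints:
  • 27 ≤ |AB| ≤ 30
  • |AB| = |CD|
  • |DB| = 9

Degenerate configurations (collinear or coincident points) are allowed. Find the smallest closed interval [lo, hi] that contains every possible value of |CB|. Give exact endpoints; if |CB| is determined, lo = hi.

|AB| ∈ [27, 30]
|BD| ∈ {9}
|CD| ∈ [27, 30]
|AD| ∈ [18, 39]
|BC| ∈ [18, 39]
|AC| ∈ [0, 69]

|CB| ∈ [18, 39]  (≈ [18.0000, 39.0000])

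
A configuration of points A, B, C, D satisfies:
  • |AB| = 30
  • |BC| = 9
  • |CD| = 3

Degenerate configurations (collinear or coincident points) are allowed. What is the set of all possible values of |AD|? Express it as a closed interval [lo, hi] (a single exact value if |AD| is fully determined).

|AD| ∈ [18, 42]  (≈ [18.0000, 42.0000])

|AB| ∈ {30}
|BC| ∈ {9}
|CD| ∈ {3}
|AC| ∈ [21, 39]
|BD| ∈ [6, 12]
|AD| ∈ [18, 42]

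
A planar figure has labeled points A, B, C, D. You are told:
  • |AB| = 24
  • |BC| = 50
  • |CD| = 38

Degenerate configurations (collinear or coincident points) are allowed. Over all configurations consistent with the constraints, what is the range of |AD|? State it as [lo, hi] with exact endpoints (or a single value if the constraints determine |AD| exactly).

|AD| ∈ [0, 112]  (≈ [0.0000, 112.0000])

|AB| ∈ {24}
|BC| ∈ {50}
|CD| ∈ {38}
|AC| ∈ [26, 74]
|BD| ∈ [12, 88]
|AD| ∈ [0, 112]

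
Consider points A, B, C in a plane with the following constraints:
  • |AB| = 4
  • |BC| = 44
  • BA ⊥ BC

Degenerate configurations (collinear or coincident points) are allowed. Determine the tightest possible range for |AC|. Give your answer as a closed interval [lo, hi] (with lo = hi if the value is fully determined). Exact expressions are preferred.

|AC| = 4·√(122)  (≈ 44.1814)

|AB| ∈ {4}
|BC| ∈ {44}
|AC| ∈ {4·√(122)}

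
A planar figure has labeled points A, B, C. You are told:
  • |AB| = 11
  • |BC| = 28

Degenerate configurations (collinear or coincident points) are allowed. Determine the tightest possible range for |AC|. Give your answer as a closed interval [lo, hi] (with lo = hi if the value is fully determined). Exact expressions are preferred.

|AC| ∈ [17, 39]  (≈ [17.0000, 39.0000])

|AB| ∈ {11}
|BC| ∈ {28}
|AC| ∈ [17, 39]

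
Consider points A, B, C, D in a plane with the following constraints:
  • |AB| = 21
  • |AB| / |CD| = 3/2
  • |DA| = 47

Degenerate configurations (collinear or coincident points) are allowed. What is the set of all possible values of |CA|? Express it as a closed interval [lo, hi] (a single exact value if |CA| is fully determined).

|CA| ∈ [33, 61]  (≈ [33.0000, 61.0000])

|AB| ∈ {21}
|AD| ∈ {47}
|CD| ∈ {14}
|BD| ∈ [26, 68]
|AC| ∈ [33, 61]
|BC| ∈ [12, 82]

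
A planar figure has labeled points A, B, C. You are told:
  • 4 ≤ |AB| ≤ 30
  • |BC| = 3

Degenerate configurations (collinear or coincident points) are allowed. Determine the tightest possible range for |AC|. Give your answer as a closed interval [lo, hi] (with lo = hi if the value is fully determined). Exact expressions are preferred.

|AC| ∈ [1, 33]  (≈ [1.0000, 33.0000])

|AB| ∈ [4, 30]
|BC| ∈ {3}
|AC| ∈ [1, 33]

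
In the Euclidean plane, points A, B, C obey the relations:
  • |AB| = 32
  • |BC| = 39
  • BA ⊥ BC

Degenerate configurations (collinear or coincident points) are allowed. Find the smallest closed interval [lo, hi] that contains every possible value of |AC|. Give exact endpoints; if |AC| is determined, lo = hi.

|AC| = √(2545)  (≈ 50.4480)

|AB| ∈ {32}
|BC| ∈ {39}
|AC| ∈ {√(2545)}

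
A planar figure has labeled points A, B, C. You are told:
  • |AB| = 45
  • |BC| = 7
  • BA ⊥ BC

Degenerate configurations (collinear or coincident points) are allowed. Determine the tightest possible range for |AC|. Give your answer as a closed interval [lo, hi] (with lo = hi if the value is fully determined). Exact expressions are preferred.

|AB| ∈ {45}
|BC| ∈ {7}
|AC| ∈ {√(2074)}

|AC| = √(2074)  (≈ 45.5412)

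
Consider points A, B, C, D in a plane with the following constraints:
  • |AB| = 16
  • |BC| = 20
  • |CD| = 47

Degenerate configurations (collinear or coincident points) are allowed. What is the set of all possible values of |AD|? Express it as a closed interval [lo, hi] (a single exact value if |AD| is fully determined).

|AD| ∈ [11, 83]  (≈ [11.0000, 83.0000])

|AB| ∈ {16}
|BC| ∈ {20}
|CD| ∈ {47}
|AC| ∈ [4, 36]
|BD| ∈ [27, 67]
|AD| ∈ [11, 83]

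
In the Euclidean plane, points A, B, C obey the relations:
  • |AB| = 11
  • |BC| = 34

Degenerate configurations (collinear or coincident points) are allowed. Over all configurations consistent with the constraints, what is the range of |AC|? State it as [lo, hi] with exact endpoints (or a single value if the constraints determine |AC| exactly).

|AB| ∈ {11}
|BC| ∈ {34}
|AC| ∈ [23, 45]

|AC| ∈ [23, 45]  (≈ [23.0000, 45.0000])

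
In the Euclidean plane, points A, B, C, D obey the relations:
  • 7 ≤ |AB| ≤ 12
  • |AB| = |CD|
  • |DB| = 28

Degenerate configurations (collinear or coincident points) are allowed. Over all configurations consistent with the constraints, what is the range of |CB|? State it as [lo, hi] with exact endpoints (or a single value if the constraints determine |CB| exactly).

|AB| ∈ [7, 12]
|BD| ∈ {28}
|CD| ∈ [7, 12]
|AD| ∈ [16, 40]
|BC| ∈ [16, 40]
|AC| ∈ [4, 52]

|CB| ∈ [16, 40]  (≈ [16.0000, 40.0000])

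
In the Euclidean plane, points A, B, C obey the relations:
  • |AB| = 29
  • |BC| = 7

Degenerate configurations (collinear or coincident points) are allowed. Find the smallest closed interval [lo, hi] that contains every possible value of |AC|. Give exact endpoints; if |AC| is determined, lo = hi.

|AB| ∈ {29}
|BC| ∈ {7}
|AC| ∈ [22, 36]

|AC| ∈ [22, 36]  (≈ [22.0000, 36.0000])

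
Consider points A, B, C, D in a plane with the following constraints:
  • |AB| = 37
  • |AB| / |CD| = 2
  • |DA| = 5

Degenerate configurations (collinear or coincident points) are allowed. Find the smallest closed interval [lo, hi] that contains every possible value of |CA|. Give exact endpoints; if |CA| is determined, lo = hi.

|AB| ∈ {37}
|AD| ∈ {5}
|CD| ∈ {37/2}
|BD| ∈ [32, 42]
|AC| ∈ [27/2, 47/2]
|BC| ∈ [27/2, 121/2]

|CA| ∈ [27/2, 47/2]  (≈ [13.5000, 23.5000])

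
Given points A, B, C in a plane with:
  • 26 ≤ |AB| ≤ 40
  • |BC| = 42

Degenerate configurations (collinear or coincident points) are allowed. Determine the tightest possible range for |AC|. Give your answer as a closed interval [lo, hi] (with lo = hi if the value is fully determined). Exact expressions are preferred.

|AC| ∈ [2, 82]  (≈ [2.0000, 82.0000])

|AB| ∈ [26, 40]
|BC| ∈ {42}
|AC| ∈ [2, 82]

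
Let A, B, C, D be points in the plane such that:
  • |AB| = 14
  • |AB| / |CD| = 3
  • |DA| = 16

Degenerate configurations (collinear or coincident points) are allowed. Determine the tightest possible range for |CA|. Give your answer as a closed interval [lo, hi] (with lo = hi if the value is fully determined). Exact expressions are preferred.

|AB| ∈ {14}
|AD| ∈ {16}
|CD| ∈ {14/3}
|BD| ∈ [2, 30]
|AC| ∈ [34/3, 62/3]
|BC| ∈ [0, 104/3]

|CA| ∈ [34/3, 62/3]  (≈ [11.3333, 20.6667])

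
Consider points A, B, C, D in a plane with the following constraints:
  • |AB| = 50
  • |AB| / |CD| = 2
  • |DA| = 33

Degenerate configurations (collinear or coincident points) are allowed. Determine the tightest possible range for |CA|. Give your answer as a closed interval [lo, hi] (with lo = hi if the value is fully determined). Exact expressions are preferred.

|AB| ∈ {50}
|AD| ∈ {33}
|CD| ∈ {25}
|BD| ∈ [17, 83]
|AC| ∈ [8, 58]
|BC| ∈ [0, 108]

|CA| ∈ [8, 58]  (≈ [8.0000, 58.0000])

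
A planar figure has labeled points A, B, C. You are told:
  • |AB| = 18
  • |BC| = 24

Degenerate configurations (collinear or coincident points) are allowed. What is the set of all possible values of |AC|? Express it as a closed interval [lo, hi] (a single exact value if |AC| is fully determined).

|AC| ∈ [6, 42]  (≈ [6.0000, 42.0000])

|AB| ∈ {18}
|BC| ∈ {24}
|AC| ∈ [6, 42]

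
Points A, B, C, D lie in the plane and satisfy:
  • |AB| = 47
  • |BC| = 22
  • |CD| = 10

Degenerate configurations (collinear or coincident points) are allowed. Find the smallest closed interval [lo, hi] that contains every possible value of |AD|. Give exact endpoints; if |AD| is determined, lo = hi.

|AB| ∈ {47}
|BC| ∈ {22}
|CD| ∈ {10}
|AC| ∈ [25, 69]
|BD| ∈ [12, 32]
|AD| ∈ [15, 79]

|AD| ∈ [15, 79]  (≈ [15.0000, 79.0000])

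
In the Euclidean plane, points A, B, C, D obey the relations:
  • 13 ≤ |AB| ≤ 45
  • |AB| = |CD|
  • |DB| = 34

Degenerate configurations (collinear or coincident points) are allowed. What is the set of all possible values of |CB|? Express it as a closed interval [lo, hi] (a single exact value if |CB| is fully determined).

|CB| ∈ [0, 79]  (≈ [0.0000, 79.0000])

|AB| ∈ [13, 45]
|BD| ∈ {34}
|CD| ∈ [13, 45]
|AD| ∈ [0, 79]
|BC| ∈ [0, 79]
|AC| ∈ [0, 124]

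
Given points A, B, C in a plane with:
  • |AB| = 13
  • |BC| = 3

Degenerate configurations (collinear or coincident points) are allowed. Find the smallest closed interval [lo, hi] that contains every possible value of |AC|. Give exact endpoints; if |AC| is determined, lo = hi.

|AC| ∈ [10, 16]  (≈ [10.0000, 16.0000])

|AB| ∈ {13}
|BC| ∈ {3}
|AC| ∈ [10, 16]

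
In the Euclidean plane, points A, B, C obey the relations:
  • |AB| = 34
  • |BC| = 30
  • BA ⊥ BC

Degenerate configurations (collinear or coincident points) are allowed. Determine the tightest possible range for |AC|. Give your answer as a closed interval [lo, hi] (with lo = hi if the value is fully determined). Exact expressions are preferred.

|AB| ∈ {34}
|BC| ∈ {30}
|AC| ∈ {2·√(514)}

|AC| = 2·√(514)  (≈ 45.3431)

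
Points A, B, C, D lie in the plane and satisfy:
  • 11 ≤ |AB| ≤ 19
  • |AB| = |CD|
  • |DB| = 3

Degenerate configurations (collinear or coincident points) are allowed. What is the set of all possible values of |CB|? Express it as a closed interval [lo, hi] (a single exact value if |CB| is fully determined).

|CB| ∈ [8, 22]  (≈ [8.0000, 22.0000])

|AB| ∈ [11, 19]
|BD| ∈ {3}
|CD| ∈ [11, 19]
|AD| ∈ [8, 22]
|BC| ∈ [8, 22]
|AC| ∈ [0, 41]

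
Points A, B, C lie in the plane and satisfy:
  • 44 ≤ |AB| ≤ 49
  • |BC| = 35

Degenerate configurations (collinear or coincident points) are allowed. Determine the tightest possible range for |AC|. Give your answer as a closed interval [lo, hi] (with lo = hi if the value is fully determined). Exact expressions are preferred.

|AB| ∈ [44, 49]
|BC| ∈ {35}
|AC| ∈ [9, 84]

|AC| ∈ [9, 84]  (≈ [9.0000, 84.0000])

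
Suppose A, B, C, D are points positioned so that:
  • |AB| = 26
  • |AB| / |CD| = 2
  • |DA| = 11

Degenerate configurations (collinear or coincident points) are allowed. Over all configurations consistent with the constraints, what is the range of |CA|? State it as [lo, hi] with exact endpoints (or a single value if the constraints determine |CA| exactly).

|AB| ∈ {26}
|AD| ∈ {11}
|CD| ∈ {13}
|BD| ∈ [15, 37]
|AC| ∈ [2, 24]
|BC| ∈ [2, 50]

|CA| ∈ [2, 24]  (≈ [2.0000, 24.0000])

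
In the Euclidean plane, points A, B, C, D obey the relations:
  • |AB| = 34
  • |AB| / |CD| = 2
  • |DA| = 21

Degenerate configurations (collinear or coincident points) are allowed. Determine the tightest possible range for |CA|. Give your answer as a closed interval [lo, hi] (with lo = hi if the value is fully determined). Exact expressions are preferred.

|CA| ∈ [4, 38]  (≈ [4.0000, 38.0000])

|AB| ∈ {34}
|AD| ∈ {21}
|CD| ∈ {17}
|BD| ∈ [13, 55]
|AC| ∈ [4, 38]
|BC| ∈ [0, 72]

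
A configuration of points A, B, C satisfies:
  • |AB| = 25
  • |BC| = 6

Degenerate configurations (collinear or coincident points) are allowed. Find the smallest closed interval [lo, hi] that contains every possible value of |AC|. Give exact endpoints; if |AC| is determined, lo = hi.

|AB| ∈ {25}
|BC| ∈ {6}
|AC| ∈ [19, 31]

|AC| ∈ [19, 31]  (≈ [19.0000, 31.0000])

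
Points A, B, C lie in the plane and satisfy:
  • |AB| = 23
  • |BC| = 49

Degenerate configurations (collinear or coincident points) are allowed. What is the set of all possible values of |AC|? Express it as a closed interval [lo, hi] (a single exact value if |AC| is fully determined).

|AC| ∈ [26, 72]  (≈ [26.0000, 72.0000])

|AB| ∈ {23}
|BC| ∈ {49}
|AC| ∈ [26, 72]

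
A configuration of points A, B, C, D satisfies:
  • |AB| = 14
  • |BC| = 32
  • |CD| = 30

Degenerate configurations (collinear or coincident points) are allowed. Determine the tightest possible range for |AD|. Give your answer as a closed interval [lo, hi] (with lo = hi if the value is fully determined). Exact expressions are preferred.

|AD| ∈ [0, 76]  (≈ [0.0000, 76.0000])

|AB| ∈ {14}
|BC| ∈ {32}
|CD| ∈ {30}
|AC| ∈ [18, 46]
|BD| ∈ [2, 62]
|AD| ∈ [0, 76]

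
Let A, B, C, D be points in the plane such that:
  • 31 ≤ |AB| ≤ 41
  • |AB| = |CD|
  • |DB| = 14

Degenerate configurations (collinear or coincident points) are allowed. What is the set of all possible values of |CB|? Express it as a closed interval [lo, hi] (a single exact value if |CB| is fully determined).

|CB| ∈ [17, 55]  (≈ [17.0000, 55.0000])

|AB| ∈ [31, 41]
|BD| ∈ {14}
|CD| ∈ [31, 41]
|AD| ∈ [17, 55]
|BC| ∈ [17, 55]
|AC| ∈ [0, 96]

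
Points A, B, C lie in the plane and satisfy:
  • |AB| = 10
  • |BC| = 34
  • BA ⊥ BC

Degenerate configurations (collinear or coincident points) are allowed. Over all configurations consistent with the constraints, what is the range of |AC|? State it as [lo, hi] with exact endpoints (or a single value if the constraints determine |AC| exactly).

|AC| = 2·√(314)  (≈ 35.4401)

|AB| ∈ {10}
|BC| ∈ {34}
|AC| ∈ {2·√(314)}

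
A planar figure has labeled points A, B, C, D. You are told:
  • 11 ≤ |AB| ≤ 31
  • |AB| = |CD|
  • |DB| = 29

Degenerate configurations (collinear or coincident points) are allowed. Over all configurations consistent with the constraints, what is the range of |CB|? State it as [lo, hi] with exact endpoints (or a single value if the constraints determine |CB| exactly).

|AB| ∈ [11, 31]
|BD| ∈ {29}
|CD| ∈ [11, 31]
|AD| ∈ [0, 60]
|BC| ∈ [0, 60]
|AC| ∈ [0, 91]

|CB| ∈ [0, 60]  (≈ [0.0000, 60.0000])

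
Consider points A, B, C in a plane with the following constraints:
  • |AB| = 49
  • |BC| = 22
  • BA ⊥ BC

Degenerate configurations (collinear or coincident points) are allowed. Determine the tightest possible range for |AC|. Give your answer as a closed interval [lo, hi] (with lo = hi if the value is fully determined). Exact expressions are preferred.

|AB| ∈ {49}
|BC| ∈ {22}
|AC| ∈ {√(2885)}

|AC| = √(2885)  (≈ 53.7122)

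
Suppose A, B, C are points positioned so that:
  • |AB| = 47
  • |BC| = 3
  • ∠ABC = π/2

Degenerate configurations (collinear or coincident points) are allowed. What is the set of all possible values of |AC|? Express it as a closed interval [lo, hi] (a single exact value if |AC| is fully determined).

|AC| = √(2218)  (≈ 47.0956)

|AB| ∈ {47}
|BC| ∈ {3}
|AC| ∈ {√(2218)}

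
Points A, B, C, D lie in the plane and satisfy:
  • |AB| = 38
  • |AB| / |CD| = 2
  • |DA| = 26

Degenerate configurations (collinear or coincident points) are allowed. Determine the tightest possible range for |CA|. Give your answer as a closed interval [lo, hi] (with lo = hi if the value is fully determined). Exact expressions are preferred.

|CA| ∈ [7, 45]  (≈ [7.0000, 45.0000])

|AB| ∈ {38}
|AD| ∈ {26}
|CD| ∈ {19}
|BD| ∈ [12, 64]
|AC| ∈ [7, 45]
|BC| ∈ [0, 83]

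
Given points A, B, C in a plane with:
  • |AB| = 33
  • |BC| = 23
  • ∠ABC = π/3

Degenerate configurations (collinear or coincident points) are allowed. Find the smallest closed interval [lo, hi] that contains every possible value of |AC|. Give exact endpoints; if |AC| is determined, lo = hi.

|AB| ∈ {33}
|BC| ∈ {23}
|AC| ∈ {√(859)}

|AC| = √(859)  (≈ 29.3087)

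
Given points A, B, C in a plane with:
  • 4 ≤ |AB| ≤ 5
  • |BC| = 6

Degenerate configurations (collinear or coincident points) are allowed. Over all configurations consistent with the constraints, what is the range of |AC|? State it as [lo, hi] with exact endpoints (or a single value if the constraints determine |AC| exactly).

|AB| ∈ [4, 5]
|BC| ∈ {6}
|AC| ∈ [1, 11]

|AC| ∈ [1, 11]  (≈ [1.0000, 11.0000])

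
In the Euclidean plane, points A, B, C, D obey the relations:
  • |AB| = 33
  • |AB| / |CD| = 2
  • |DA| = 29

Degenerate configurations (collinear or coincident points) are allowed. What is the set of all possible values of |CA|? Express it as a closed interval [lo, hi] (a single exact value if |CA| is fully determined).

|CA| ∈ [25/2, 91/2]  (≈ [12.5000, 45.5000])

|AB| ∈ {33}
|AD| ∈ {29}
|CD| ∈ {33/2}
|BD| ∈ [4, 62]
|AC| ∈ [25/2, 91/2]
|BC| ∈ [0, 157/2]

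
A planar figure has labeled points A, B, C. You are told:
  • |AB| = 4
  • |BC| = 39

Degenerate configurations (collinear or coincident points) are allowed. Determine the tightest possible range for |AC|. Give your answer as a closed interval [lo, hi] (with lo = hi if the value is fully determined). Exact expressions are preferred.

|AB| ∈ {4}
|BC| ∈ {39}
|AC| ∈ [35, 43]

|AC| ∈ [35, 43]  (≈ [35.0000, 43.0000])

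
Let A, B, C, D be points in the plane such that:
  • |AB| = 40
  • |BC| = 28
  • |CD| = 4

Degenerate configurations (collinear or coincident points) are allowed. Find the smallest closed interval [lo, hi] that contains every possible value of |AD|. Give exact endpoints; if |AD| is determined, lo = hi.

|AD| ∈ [8, 72]  (≈ [8.0000, 72.0000])

|AB| ∈ {40}
|BC| ∈ {28}
|CD| ∈ {4}
|AC| ∈ [12, 68]
|BD| ∈ [24, 32]
|AD| ∈ [8, 72]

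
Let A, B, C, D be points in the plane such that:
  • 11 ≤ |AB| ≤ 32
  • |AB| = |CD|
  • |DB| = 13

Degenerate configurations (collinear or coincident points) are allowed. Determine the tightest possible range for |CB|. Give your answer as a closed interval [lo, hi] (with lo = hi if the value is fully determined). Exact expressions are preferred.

|CB| ∈ [0, 45]  (≈ [0.0000, 45.0000])

|AB| ∈ [11, 32]
|BD| ∈ {13}
|CD| ∈ [11, 32]
|AD| ∈ [0, 45]
|BC| ∈ [0, 45]
|AC| ∈ [0, 77]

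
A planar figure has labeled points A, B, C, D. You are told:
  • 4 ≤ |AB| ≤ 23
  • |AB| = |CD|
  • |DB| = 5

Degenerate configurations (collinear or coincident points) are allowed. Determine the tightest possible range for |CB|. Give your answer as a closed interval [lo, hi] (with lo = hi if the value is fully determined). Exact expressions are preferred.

|CB| ∈ [0, 28]  (≈ [0.0000, 28.0000])

|AB| ∈ [4, 23]
|BD| ∈ {5}
|CD| ∈ [4, 23]
|AD| ∈ [0, 28]
|BC| ∈ [0, 28]
|AC| ∈ [0, 51]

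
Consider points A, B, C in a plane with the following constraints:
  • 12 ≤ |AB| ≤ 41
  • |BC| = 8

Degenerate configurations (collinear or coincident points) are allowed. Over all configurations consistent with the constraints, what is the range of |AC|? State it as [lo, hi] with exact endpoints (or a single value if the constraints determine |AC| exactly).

|AB| ∈ [12, 41]
|BC| ∈ {8}
|AC| ∈ [4, 49]

|AC| ∈ [4, 49]  (≈ [4.0000, 49.0000])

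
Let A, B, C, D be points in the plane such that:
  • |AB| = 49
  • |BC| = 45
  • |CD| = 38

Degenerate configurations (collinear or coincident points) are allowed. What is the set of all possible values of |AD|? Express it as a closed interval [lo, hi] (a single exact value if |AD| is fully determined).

|AB| ∈ {49}
|BC| ∈ {45}
|CD| ∈ {38}
|AC| ∈ [4, 94]
|BD| ∈ [7, 83]
|AD| ∈ [0, 132]

|AD| ∈ [0, 132]  (≈ [0.0000, 132.0000])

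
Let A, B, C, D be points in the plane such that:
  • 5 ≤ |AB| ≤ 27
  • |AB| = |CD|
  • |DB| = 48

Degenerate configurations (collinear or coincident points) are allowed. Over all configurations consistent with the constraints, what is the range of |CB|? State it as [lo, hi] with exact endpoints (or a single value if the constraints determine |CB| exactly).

|CB| ∈ [21, 75]  (≈ [21.0000, 75.0000])

|AB| ∈ [5, 27]
|BD| ∈ {48}
|CD| ∈ [5, 27]
|AD| ∈ [21, 75]
|BC| ∈ [21, 75]
|AC| ∈ [0, 102]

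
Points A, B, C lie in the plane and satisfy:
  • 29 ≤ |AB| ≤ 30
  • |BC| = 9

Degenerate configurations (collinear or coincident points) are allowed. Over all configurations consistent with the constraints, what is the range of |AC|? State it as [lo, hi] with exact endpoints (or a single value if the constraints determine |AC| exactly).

|AB| ∈ [29, 30]
|BC| ∈ {9}
|AC| ∈ [20, 39]

|AC| ∈ [20, 39]  (≈ [20.0000, 39.0000])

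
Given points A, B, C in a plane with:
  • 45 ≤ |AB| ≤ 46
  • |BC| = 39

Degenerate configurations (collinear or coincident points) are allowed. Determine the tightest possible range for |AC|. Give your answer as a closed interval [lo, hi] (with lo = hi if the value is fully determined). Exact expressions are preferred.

|AB| ∈ [45, 46]
|BC| ∈ {39}
|AC| ∈ [6, 85]

|AC| ∈ [6, 85]  (≈ [6.0000, 85.0000])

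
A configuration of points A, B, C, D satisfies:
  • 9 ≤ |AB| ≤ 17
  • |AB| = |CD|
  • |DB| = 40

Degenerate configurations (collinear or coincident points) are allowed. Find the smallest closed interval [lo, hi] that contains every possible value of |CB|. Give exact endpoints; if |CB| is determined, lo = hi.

|AB| ∈ [9, 17]
|BD| ∈ {40}
|CD| ∈ [9, 17]
|AD| ∈ [23, 57]
|BC| ∈ [23, 57]
|AC| ∈ [6, 74]

|CB| ∈ [23, 57]  (≈ [23.0000, 57.0000])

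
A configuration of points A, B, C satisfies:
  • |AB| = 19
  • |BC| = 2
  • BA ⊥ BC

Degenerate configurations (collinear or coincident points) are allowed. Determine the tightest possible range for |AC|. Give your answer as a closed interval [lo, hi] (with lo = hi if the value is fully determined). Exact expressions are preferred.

|AC| = √(365)  (≈ 19.1050)

|AB| ∈ {19}
|BC| ∈ {2}
|AC| ∈ {√(365)}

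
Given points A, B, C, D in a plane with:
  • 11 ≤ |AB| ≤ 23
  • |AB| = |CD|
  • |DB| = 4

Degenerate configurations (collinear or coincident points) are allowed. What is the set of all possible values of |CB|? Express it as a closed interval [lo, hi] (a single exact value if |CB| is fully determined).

|AB| ∈ [11, 23]
|BD| ∈ {4}
|CD| ∈ [11, 23]
|AD| ∈ [7, 27]
|BC| ∈ [7, 27]
|AC| ∈ [0, 50]

|CB| ∈ [7, 27]  (≈ [7.0000, 27.0000])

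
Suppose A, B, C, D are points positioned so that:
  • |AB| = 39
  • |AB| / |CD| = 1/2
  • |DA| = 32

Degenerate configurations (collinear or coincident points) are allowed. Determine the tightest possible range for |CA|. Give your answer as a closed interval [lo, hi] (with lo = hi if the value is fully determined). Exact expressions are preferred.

|AB| ∈ {39}
|AD| ∈ {32}
|CD| ∈ {78}
|BD| ∈ [7, 71]
|AC| ∈ [46, 110]
|BC| ∈ [7, 149]

|CA| ∈ [46, 110]  (≈ [46.0000, 110.0000])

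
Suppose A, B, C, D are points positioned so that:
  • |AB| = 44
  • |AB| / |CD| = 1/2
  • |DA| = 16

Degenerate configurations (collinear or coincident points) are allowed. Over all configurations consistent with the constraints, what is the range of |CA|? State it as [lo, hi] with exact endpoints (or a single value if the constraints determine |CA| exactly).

|AB| ∈ {44}
|AD| ∈ {16}
|CD| ∈ {88}
|BD| ∈ [28, 60]
|AC| ∈ [72, 104]
|BC| ∈ [28, 148]

|CA| ∈ [72, 104]  (≈ [72.0000, 104.0000])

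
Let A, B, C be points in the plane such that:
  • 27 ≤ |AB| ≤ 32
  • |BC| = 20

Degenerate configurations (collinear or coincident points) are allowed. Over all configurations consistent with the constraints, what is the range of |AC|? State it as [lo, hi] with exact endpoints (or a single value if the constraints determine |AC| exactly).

|AC| ∈ [7, 52]  (≈ [7.0000, 52.0000])

|AB| ∈ [27, 32]
|BC| ∈ {20}
|AC| ∈ [7, 52]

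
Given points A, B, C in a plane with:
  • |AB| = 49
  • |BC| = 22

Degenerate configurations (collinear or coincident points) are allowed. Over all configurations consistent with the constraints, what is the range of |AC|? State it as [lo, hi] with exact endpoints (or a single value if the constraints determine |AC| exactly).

|AB| ∈ {49}
|BC| ∈ {22}
|AC| ∈ [27, 71]

|AC| ∈ [27, 71]  (≈ [27.0000, 71.0000])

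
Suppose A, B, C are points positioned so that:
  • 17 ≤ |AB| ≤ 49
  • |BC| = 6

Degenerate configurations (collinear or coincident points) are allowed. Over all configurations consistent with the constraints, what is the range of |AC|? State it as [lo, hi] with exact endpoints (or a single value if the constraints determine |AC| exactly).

|AB| ∈ [17, 49]
|BC| ∈ {6}
|AC| ∈ [11, 55]

|AC| ∈ [11, 55]  (≈ [11.0000, 55.0000])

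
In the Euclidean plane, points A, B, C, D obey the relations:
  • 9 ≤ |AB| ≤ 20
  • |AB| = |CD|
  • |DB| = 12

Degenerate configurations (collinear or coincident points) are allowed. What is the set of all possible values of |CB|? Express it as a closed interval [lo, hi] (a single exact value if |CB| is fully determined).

|AB| ∈ [9, 20]
|BD| ∈ {12}
|CD| ∈ [9, 20]
|AD| ∈ [0, 32]
|BC| ∈ [0, 32]
|AC| ∈ [0, 52]

|CB| ∈ [0, 32]  (≈ [0.0000, 32.0000])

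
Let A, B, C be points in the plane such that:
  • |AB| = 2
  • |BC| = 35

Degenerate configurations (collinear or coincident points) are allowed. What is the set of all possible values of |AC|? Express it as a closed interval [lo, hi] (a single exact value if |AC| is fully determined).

|AC| ∈ [33, 37]  (≈ [33.0000, 37.0000])

|AB| ∈ {2}
|BC| ∈ {35}
|AC| ∈ [33, 37]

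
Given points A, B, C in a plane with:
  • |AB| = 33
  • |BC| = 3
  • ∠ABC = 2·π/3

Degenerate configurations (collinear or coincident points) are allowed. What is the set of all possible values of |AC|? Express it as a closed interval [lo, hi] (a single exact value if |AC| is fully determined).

|AB| ∈ {33}
|BC| ∈ {3}
|AC| ∈ {3·√(133)}

|AC| = 3·√(133)  (≈ 34.5977)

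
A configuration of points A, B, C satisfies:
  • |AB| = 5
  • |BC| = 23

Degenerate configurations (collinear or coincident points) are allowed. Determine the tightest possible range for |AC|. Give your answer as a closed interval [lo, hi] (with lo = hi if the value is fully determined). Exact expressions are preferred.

|AC| ∈ [18, 28]  (≈ [18.0000, 28.0000])

|AB| ∈ {5}
|BC| ∈ {23}
|AC| ∈ [18, 28]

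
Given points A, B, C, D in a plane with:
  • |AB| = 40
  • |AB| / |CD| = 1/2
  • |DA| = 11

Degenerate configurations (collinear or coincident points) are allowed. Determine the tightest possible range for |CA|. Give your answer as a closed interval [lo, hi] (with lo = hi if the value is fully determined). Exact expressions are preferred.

|CA| ∈ [69, 91]  (≈ [69.0000, 91.0000])

|AB| ∈ {40}
|AD| ∈ {11}
|CD| ∈ {80}
|BD| ∈ [29, 51]
|AC| ∈ [69, 91]
|BC| ∈ [29, 131]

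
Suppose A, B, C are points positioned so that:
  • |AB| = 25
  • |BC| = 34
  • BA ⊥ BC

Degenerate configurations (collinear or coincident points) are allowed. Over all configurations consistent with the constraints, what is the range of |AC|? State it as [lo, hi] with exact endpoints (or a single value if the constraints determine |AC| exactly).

|AB| ∈ {25}
|BC| ∈ {34}
|AC| ∈ {√(1781)}

|AC| = √(1781)  (≈ 42.2019)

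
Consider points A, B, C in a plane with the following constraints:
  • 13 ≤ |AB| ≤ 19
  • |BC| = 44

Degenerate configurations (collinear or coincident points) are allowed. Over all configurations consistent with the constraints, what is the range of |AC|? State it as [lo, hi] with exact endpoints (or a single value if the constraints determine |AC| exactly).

|AC| ∈ [25, 63]  (≈ [25.0000, 63.0000])

|AB| ∈ [13, 19]
|BC| ∈ {44}
|AC| ∈ [25, 63]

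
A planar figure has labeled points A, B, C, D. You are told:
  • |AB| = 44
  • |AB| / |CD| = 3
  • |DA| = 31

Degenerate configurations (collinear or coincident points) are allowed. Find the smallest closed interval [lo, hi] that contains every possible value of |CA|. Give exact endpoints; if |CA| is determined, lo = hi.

|AB| ∈ {44}
|AD| ∈ {31}
|CD| ∈ {44/3}
|BD| ∈ [13, 75]
|AC| ∈ [49/3, 137/3]
|BC| ∈ [0, 269/3]

|CA| ∈ [49/3, 137/3]  (≈ [16.3333, 45.6667])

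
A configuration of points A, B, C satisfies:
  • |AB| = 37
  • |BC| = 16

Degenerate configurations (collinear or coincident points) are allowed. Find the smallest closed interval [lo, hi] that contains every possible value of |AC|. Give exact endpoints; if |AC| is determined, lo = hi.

|AB| ∈ {37}
|BC| ∈ {16}
|AC| ∈ [21, 53]

|AC| ∈ [21, 53]  (≈ [21.0000, 53.0000])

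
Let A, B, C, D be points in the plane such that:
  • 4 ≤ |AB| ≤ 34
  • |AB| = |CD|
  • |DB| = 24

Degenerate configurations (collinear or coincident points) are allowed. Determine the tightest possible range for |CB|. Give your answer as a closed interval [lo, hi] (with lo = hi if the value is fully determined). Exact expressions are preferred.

|AB| ∈ [4, 34]
|BD| ∈ {24}
|CD| ∈ [4, 34]
|AD| ∈ [0, 58]
|BC| ∈ [0, 58]
|AC| ∈ [0, 92]

|CB| ∈ [0, 58]  (≈ [0.0000, 58.0000])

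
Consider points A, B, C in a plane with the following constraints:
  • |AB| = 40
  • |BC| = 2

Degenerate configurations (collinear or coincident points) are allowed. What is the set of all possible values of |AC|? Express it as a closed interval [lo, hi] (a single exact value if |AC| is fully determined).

|AC| ∈ [38, 42]  (≈ [38.0000, 42.0000])

|AB| ∈ {40}
|BC| ∈ {2}
|AC| ∈ [38, 42]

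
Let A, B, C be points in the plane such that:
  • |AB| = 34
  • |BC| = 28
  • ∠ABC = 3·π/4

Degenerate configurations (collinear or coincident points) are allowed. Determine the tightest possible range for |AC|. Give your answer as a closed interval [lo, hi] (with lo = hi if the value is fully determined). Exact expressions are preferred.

|AB| ∈ {34}
|BC| ∈ {28}
|AC| ∈ {2·√(238·√(2) + 485)}

|AC| = 2·√(238·√(2) + 485)  (≈ 57.3265)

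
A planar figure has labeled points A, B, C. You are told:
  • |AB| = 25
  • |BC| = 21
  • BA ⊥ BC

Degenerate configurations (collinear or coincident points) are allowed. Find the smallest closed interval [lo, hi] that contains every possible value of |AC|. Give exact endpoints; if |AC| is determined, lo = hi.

|AC| = √(1066)  (≈ 32.6497)

|AB| ∈ {25}
|BC| ∈ {21}
|AC| ∈ {√(1066)}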